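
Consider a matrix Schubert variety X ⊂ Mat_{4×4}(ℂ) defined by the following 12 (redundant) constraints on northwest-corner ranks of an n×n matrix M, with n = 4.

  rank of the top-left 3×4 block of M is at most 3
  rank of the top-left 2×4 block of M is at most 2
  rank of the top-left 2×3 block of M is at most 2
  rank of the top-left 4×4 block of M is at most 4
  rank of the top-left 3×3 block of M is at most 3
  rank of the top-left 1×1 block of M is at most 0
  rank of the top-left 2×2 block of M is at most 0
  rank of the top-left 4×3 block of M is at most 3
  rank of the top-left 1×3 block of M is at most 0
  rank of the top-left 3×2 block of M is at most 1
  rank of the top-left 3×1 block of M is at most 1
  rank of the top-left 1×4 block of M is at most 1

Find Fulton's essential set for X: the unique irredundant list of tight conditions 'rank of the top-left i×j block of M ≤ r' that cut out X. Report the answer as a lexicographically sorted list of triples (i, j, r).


Computing R[i][j] = min implied NW-rank bound (n=4, 12 conditions):

  0  0  0  1
  0  0  1  2
  1  1  2  3
  1  2  3  4

hence w(1..4) = (4, 3, 1, 2).

2 SE-corners of the 5-cell Rothe diagram give Ess(w):

[(1, 3, 0), (2, 2, 0)]


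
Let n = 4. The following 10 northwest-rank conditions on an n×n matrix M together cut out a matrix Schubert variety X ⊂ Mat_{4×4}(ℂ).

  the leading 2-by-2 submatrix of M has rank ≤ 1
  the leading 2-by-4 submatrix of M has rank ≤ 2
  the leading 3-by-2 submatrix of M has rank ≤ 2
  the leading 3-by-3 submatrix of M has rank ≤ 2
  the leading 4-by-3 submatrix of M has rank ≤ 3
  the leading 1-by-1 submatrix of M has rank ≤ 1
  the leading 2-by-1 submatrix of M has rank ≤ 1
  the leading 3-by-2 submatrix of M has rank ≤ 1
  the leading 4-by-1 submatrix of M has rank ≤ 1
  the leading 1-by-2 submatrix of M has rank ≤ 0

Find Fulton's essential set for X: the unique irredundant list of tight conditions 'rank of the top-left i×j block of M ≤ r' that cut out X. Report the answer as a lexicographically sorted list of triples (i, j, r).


Computing R[i][j] = min implied NW-rank bound (n=4, 10 conditions):

  0 0 1 1
  1 1 2 2
  1 1 2 3
  1 2 3 4

so w = (3, 1, 4, 2).

D(w) has 3 cells with 2 SE-corners; essential set:

[(1, 2, 0), (3, 2, 1)]


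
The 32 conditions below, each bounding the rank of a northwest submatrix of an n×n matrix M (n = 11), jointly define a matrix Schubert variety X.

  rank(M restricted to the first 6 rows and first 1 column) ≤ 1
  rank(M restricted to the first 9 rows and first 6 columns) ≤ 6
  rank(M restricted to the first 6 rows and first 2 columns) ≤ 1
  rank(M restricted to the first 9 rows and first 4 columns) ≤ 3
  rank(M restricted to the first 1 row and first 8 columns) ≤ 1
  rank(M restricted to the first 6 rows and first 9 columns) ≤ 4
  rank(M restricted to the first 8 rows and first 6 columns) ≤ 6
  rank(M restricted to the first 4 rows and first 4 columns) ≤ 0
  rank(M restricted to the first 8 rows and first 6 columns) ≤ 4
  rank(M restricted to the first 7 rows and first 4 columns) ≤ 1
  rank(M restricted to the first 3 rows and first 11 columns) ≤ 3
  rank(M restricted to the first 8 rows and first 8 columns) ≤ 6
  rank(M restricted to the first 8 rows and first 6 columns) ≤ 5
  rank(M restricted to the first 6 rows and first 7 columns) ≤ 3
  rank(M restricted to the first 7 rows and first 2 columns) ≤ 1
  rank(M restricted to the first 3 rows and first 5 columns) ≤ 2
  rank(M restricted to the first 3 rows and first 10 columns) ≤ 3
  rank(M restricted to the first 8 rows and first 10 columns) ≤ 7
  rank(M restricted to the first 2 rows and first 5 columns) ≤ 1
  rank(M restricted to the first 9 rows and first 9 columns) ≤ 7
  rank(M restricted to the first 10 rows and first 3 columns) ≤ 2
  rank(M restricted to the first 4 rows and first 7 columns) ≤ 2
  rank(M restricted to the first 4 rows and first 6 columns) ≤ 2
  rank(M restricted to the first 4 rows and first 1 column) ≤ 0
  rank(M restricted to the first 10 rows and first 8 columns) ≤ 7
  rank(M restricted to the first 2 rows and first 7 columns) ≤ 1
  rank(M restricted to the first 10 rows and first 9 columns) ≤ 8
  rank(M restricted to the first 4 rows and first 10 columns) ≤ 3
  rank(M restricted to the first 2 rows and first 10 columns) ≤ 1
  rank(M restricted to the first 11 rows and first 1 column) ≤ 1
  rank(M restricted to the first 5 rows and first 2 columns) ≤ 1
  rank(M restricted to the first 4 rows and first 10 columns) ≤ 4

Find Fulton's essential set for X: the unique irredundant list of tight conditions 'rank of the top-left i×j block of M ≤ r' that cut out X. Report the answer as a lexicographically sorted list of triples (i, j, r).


The tightest implied rank at each (i,j), from the 32 conditions:

  row 1: 0, 0, 0, 0, 1, 1, 1, 1, 1, 1, 1
  row 2: 0, 0, 0, 0, 1, 1, 1, 1, 1, 1, 2
  row 3: 0, 0, 0, 0, 1, 2, 2, 2, 2, 2, 3
  row 4: 0, 0, 0, 0, 1, 2, 2, 3, 3, 3, 4
  row 5: 1, 1, 1, 1, 2, 3, 3, 4, 4, 4, 5
  row 6: 1, 1, 1, 1, 2, 3, 3, 4, 4, 5, 6
  row 7: 1, 1, 1, 1, 2, 3, 4, 5, 5, 6, 7
  row 8: 1, 2, 2, 2, 3, 4, 5, 6, 6, 7, 8
  row 9: 1, 2, 2, 3, 4, 5, 6, 7, 7, 8, 9
  row 10: 1, 2, 2, 3, 4, 5, 6, 7, 8, 9, 10
  row 11: 1, 2, 3, 4, 5, 6, 7, 8, 9, 10, 11

giving w = (5, 11, 6, 8, 1, 10, 7, 2, 4, 9, 3) via Δ²R.

7 SE-corners of the 32-cell Rothe diagram give Ess(w):

[(2, 10, 1), (4, 4, 0), (4, 7, 2), (6, 7, 3), (6, 9, 4), (7, 4, 1), (10, 3, 2)]


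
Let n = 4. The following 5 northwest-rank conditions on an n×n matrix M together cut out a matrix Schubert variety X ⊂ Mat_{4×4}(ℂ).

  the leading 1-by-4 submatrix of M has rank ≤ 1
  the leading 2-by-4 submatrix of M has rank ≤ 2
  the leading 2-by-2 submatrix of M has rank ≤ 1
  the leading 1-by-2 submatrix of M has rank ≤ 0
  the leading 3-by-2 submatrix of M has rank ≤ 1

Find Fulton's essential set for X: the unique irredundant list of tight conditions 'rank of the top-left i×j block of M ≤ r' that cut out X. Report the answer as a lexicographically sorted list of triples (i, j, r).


The tightest implied rank at each (i,j), from the 5 conditions:

  R[1]: 0  0  1  1
  R[2]: 1  1  2  2
  R[3]: 1  1  2  3
  R[4]: 1  2  3  4

reading off 1-entries of Δ²R: w = (3, 1, 4, 2).

|D(w)|=3, |Ess(w)|=2:

[(1, 2, 0), (3, 2, 1)]


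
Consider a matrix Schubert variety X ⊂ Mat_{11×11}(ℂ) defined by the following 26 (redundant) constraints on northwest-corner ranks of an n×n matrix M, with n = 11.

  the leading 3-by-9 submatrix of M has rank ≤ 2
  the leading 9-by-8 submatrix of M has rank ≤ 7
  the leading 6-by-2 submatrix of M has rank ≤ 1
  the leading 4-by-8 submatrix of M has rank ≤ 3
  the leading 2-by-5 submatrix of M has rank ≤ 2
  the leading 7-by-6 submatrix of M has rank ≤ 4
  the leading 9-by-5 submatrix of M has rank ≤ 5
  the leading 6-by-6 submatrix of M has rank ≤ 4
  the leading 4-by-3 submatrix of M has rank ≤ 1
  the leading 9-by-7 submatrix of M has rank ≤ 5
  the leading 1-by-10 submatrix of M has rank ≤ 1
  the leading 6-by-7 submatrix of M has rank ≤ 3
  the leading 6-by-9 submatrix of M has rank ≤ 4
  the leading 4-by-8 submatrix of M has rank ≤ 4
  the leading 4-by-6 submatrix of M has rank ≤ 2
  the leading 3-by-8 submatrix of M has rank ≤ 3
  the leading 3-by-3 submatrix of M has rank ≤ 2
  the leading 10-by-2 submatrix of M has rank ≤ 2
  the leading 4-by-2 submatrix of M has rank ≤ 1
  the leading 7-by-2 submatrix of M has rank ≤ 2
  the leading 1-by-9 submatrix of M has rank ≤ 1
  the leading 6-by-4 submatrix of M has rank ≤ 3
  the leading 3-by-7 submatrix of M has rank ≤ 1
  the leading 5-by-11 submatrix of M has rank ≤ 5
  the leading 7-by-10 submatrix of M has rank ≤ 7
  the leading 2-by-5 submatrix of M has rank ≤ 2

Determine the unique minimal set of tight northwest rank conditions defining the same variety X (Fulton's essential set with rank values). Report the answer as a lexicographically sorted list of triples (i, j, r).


Propagating the 26 rank bounds to every northwest block:

  row 1: 1, 1, 1, 1, 1, 1, 1, 1, 1, 1, 1
  row 2: 1, 1, 1, 1, 1, 1, 1, 2, 2, 2, 2
  row 3: 1, 1, 1, 1, 1, 1, 1, 2, 2, 3, 3
  row 4: 1, 1, 1, 2, 2, 2, 2, 3, 3, 4, 4
  row 5: 1, 1, 2, 3, 3, 3, 3, 4, 4, 5, 5
  row 6: 1, 1, 2, 3, 3, 3, 3, 4, 4, 5, 6
  row 7: 1, 2, 3, 4, 4, 4, 4, 5, 5, 6, 7
  row 8: 1, 2, 3, 4, 5, 5, 5, 6, 6, 7, 8
  row 9: 1, 2, 3, 4, 5, 5, 5, 6, 7, 8, 9
  row 10: 1, 2, 3, 4, 5, 6, 6, 7, 8, 9, 10
  row 11: 1, 2, 3, 4, 5, 6, 7, 8, 9, 10, 11

reading off 1-entries of Δ²R: w = (1, 8, 10, 4, 3, 11, 2, 5, 9, 6, 7).

ℓ(w)=23; the 7 essential cells (i,j,r):

[(3, 7, 1), (3, 9, 2), (4, 3, 1), (6, 2, 1), (6, 7, 3), (6, 9, 4), (9, 7, 5)]


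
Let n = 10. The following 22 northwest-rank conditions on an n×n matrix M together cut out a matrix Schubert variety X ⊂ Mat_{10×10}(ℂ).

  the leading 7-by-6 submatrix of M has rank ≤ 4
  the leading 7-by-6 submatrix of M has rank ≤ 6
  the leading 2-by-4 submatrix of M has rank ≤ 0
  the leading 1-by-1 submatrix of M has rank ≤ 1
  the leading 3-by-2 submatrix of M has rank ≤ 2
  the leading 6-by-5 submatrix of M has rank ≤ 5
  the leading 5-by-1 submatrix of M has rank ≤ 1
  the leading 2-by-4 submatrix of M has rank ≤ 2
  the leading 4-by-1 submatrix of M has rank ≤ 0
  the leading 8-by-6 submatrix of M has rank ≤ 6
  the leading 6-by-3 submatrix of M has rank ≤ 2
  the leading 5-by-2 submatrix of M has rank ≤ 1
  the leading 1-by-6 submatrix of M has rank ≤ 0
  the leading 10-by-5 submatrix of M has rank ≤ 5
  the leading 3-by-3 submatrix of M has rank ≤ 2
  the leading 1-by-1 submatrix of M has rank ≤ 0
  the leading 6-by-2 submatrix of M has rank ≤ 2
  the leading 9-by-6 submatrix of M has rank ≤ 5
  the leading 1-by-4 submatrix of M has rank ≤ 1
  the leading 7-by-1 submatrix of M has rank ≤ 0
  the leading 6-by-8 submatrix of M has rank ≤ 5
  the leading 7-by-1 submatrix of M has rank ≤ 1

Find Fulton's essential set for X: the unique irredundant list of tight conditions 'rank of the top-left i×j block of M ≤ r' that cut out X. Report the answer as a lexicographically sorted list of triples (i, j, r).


Propagating the 22 rank bounds to every northwest block:

  row 1: 0 0 0 0 0 0 1 1 1 1
  row 2: 0 0 0 0 1 1 2 2 2 2
  row 3: 0 1 1 1 2 2 3 3 3 3
  row 4: 0 1 2 2 3 3 4 4 4 4
  row 5: 0 1 2 3 4 4 5 5 5 5
  row 6: 0 1 2 3 4 4 5 5 6 6
  row 7: 0 1 2 3 4 4 5 6 7 7
  row 8: 1 2 3 4 5 5 6 7 8 8
  row 9: 1 2 3 4 5 5 6 7 8 9
  row 10: 1 2 3 4 5 6 7 8 9 10

second differences of R give the permutation w = (7, 5, 2, 3, 4, 9, 8, 1, 10, 6).

D(w) has 19 cells with 6 SE-corners; essential set:

[(1, 6, 0), (2, 4, 0), (6, 8, 5), (7, 1, 0), (7, 6, 4), (9, 6, 5)]


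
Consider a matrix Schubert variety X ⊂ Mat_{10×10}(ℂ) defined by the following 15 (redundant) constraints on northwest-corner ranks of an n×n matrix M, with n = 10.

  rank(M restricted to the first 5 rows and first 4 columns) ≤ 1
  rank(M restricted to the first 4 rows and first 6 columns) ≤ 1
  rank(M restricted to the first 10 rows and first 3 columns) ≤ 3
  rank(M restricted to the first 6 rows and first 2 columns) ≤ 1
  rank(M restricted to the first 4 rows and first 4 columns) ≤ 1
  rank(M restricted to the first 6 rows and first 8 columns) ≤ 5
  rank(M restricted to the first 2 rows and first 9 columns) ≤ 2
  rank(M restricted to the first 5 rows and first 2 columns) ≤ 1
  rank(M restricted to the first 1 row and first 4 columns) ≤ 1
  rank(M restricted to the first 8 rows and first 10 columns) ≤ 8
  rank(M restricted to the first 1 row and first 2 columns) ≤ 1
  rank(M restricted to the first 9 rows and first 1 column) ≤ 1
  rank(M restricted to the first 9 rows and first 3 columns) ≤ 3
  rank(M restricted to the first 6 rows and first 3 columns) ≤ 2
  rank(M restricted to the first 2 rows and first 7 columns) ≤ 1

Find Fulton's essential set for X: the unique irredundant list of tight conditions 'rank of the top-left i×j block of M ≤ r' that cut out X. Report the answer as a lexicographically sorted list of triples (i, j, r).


Propagating the 15 rank bounds to every northwest block:

  i=1: 1, 1, 1, 1, 1, 1, 1, 1, 1, 1
  i=2: 1, 1, 1, 1, 1, 1, 1, 2, 2, 2
  i=3: 1, 1, 1, 1, 1, 1, 2, 3, 3, 3
  i=4: 1, 1, 1, 1, 1, 1, 2, 3, 4, 4
  i=5: 1, 1, 1, 1, 2, 2, 3, 4, 5, 5
  i=6: 1, 1, 2, 2, 3, 3, 4, 5, 6, 6
  i=7: 1, 2, 3, 3, 4, 4, 5, 6, 7, 7
  i=8: 1, 2, 3, 4, 5, 5, 6, 7, 8, 8
  i=9: 1, 2, 3, 4, 5, 6, 7, 8, 9, 9
  i=10: 1, 2, 3, 4, 5, 6, 7, 8, 9, 10

second differences of R give the permutation w = (1, 8, 7, 9, 5, 3, 2, 4, 6, 10).

|D(w)|=20, |Ess(w)|=4:

[(2, 7, 1), (4, 6, 1), (5, 4, 1), (6, 2, 1)]


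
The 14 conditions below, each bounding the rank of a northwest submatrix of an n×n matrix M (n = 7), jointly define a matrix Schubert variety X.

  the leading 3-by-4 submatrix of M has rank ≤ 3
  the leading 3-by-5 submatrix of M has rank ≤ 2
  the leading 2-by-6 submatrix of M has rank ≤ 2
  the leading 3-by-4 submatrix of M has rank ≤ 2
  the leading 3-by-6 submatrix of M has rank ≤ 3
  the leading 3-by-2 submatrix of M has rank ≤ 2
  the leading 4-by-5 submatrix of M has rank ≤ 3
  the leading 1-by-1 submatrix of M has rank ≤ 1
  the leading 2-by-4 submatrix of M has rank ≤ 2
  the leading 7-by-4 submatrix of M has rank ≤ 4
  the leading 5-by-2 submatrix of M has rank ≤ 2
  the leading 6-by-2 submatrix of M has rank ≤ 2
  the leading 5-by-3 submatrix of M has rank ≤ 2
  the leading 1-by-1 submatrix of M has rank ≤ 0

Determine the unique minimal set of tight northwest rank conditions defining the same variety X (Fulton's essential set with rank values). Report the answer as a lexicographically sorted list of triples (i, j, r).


Reconstructing r_w from the 14 given conditions:

  row 1: 0 | 1 | 1 | 1 | 1 | 1 | 1
  row 2: 1 | 2 | 2 | 2 | 2 | 2 | 2
  row 3: 1 | 2 | 2 | 2 | 2 | 3 | 3
  row 4: 1 | 2 | 2 | 3 | 3 | 4 | 4
  row 5: 1 | 2 | 2 | 3 | 4 | 5 | 5
  row 6: 1 | 2 | 3 | 4 | 5 | 6 | 6
  row 7: 1 | 2 | 3 | 4 | 5 | 6 | 7

so w = (2, 1, 6, 4, 5, 3, 7).

D(w) has 6 cells with 3 SE-corners; essential set:

[(1, 1, 0), (3, 5, 2), (5, 3, 2)]


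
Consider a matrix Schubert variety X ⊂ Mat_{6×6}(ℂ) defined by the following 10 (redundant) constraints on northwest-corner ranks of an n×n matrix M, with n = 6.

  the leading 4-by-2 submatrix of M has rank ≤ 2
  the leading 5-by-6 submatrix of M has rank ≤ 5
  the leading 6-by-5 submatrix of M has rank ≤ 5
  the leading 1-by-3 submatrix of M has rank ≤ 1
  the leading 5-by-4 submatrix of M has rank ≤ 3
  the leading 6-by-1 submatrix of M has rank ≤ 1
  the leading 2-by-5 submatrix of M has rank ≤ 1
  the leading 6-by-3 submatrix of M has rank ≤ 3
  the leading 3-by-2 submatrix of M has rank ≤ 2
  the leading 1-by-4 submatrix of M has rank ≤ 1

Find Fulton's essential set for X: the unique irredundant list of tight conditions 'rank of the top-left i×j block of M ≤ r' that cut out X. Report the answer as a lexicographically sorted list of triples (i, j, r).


Recovering R(i,j) via the rank-extension bound from the 10 conditions:

  i=1: 1  1  1  1  1  1
  i=2: 1  1  1  1  1  2
  i=3: 1  2  2  2  2  3
  i=4: 1  2  3  3  3  4
  i=5: 1  2  3  3  4  5
  i=6: 1  2  3  4  5  6

hence w(1..6) = (1, 6, 2, 3, 5, 4).

D(w) has 5 cells with 2 SE-corners; essential set:

[(2, 5, 1), (5, 4, 3)]


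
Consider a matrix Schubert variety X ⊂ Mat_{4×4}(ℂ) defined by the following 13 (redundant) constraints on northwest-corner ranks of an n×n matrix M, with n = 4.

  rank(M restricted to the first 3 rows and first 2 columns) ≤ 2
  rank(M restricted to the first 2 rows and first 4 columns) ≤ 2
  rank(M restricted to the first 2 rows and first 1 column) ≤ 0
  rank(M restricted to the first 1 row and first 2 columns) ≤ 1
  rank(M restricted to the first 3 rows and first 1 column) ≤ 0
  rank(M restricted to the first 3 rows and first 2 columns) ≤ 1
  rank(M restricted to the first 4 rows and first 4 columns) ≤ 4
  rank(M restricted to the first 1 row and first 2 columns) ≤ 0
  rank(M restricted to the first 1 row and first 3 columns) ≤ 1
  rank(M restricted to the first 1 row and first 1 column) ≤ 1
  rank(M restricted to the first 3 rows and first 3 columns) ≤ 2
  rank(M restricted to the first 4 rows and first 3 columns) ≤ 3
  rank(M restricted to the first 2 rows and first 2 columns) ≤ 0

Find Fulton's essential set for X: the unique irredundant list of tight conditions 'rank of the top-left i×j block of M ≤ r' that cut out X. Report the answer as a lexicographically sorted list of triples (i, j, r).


Propagating the 13 rank bounds to every northwest block:

  i=1: 0 0 1 1
  i=2: 0 0 1 2
  i=3: 0 1 2 3
  i=4: 1 2 3 4

second differences of R give the permutation w = (3, 4, 2, 1).

|D(w)|=5, |Ess(w)|=2:

[(2, 2, 0), (3, 1, 0)]


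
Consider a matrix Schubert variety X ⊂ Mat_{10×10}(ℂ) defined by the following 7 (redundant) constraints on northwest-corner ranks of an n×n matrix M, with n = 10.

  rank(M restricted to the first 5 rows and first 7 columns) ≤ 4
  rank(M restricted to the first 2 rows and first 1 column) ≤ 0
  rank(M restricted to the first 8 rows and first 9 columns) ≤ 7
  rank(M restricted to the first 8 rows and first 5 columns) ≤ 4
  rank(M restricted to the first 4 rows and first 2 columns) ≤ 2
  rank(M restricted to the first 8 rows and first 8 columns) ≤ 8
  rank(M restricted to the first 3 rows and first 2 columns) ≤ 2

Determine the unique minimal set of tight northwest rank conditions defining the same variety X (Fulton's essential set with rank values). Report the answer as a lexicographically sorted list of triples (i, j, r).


Recovering R(i,j) via the rank-extension bound from the 7 conditions:

  row 1: 0 | 1 | 1 | 1 | 1 | 1 | 1 | 1 | 1 | 1
  row 2: 0 | 1 | 2 | 2 | 2 | 2 | 2 | 2 | 2 | 2
  row 3: 1 | 2 | 3 | 3 | 3 | 3 | 3 | 3 | 3 | 3
  row 4: 1 | 2 | 3 | 4 | 4 | 4 | 4 | 4 | 4 | 4
  row 5: 1 | 2 | 3 | 4 | 4 | 4 | 4 | 5 | 5 | 5
  row 6: 1 | 2 | 3 | 4 | 4 | 5 | 5 | 6 | 6 | 6
  row 7: 1 | 2 | 3 | 4 | 4 | 5 | 6 | 7 | 7 | 7
  row 8: 1 | 2 | 3 | 4 | 4 | 5 | 6 | 7 | 7 | 8
  row 9: 1 | 2 | 3 | 4 | 5 | 6 | 7 | 8 | 8 | 9
  row 10: 1 | 2 | 3 | 4 | 5 | 6 | 7 | 8 | 9 | 10

hence w(1..10) = (2, 3, 1, 4, 8, 6, 7, 10, 5, 9).

4 SE-corners of the 9-cell Rothe diagram give Ess(w):

[(2, 1, 0), (5, 7, 4), (8, 5, 4), (8, 9, 7)]


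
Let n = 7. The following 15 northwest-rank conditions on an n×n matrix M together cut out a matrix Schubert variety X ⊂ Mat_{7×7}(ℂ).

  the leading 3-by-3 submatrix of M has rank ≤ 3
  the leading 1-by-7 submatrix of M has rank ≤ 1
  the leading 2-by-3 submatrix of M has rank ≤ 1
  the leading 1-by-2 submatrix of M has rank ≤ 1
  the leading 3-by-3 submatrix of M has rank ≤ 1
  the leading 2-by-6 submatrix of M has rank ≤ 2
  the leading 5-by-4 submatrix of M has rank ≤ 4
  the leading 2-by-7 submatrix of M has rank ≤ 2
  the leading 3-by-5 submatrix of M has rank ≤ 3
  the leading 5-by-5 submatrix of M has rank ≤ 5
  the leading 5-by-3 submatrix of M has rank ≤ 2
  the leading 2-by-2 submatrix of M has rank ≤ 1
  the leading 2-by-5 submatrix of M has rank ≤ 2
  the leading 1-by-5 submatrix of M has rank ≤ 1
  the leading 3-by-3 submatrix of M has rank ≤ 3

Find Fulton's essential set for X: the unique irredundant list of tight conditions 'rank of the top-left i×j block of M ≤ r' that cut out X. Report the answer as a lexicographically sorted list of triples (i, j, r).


Propagating the 15 rank bounds to every northwest block:

  row 1: 1  1  1  1  1  1  1
  row 2: 1  1  1  2  2  2  2
  row 3: 1  1  1  2  3  3  3
  row 4: 1  2  2  3  4  4  4
  row 5: 1  2  2  3  4  5  5
  row 6: 1  2  3  4  5  6  6
  row 7: 1  2  3  4  5  6  7

so w = (1, 4, 5, 2, 6, 3, 7).

Fulton essential set (2 of the 5 Rothe cells):

[(3, 3, 1), (5, 3, 2)]


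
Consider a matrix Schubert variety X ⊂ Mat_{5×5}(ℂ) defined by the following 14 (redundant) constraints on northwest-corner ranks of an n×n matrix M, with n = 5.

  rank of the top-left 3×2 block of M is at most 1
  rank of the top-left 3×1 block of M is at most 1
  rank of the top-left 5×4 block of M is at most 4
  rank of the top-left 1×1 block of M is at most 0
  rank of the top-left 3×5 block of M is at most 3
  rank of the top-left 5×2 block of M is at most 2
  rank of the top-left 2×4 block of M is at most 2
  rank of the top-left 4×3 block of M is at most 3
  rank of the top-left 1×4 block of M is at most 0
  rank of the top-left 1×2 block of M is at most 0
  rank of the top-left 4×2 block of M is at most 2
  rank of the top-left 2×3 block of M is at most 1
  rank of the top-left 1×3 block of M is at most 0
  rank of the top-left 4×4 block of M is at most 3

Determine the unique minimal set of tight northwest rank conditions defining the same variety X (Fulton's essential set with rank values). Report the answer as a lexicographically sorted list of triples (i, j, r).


The tightest implied rank at each (i,j), from the 14 conditions:

  i=1: 0 | 0 | 0 | 0 | 1
  i=2: 1 | 1 | 1 | 1 | 2
  i=3: 1 | 1 | 2 | 2 | 3
  i=4: 1 | 2 | 3 | 3 | 4
  i=5: 1 | 2 | 3 | 4 | 5

hence w(1..5) = (5, 1, 3, 2, 4).

2 SE-corners of the 5-cell Rothe diagram give Ess(w):

[(1, 4, 0), (3, 2, 1)]


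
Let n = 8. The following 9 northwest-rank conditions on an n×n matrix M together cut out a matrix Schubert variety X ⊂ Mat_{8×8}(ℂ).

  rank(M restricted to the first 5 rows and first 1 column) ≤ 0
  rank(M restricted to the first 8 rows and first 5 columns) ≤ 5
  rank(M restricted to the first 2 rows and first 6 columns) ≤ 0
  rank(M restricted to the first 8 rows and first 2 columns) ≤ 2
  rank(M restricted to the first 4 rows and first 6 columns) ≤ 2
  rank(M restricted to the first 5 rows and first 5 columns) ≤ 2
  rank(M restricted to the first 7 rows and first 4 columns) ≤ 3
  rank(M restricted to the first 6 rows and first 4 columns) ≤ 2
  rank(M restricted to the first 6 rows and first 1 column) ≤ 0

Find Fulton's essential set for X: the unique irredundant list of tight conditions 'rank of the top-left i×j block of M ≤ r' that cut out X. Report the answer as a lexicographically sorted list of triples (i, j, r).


Propagating the 9 rank bounds to every northwest block:

  row 1: 0  0  0  0  0  0  1  1
  row 2: 0  0  0  0  0  0  1  2
  row 3: 0  1  1  1  1  1  2  3
  row 4: 0  1  2  2  2  2  3  4
  row 5: 0  1  2  2  2  3  4  5
  row 6: 0  1  2  2  3  4  5  6
  row 7: 1  2  3  3  4  5  6  7
  row 8: 1  2  3  4  5  6  7  8

hence w(1..8) = (7, 8, 2, 3, 6, 5, 1, 4).

Rothe diagram D(w) (19 cells), 4 SE-corners (essential conditions):

[(2, 6, 0), (5, 5, 2), (6, 1, 0), (6, 4, 2)]


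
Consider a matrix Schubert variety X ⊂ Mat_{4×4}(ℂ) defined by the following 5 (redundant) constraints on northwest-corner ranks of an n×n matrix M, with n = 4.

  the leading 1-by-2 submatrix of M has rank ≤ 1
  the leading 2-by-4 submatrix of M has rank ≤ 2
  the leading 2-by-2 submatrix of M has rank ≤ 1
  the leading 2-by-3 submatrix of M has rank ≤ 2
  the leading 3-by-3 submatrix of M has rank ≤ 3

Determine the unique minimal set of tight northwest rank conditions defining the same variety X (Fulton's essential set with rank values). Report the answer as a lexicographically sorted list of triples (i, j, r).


Reconstructing r_w from the 5 given conditions:

  R[1]: 1  1  1  1
  R[2]: 1  1  2  2
  R[3]: 1  2  3  3
  R[4]: 1  2  3  4

the unique w with this rank table is (1, 3, 2, 4).

D(w) has 1 cell with 1 SE-corner; essential set:

[(2, 2, 1)]


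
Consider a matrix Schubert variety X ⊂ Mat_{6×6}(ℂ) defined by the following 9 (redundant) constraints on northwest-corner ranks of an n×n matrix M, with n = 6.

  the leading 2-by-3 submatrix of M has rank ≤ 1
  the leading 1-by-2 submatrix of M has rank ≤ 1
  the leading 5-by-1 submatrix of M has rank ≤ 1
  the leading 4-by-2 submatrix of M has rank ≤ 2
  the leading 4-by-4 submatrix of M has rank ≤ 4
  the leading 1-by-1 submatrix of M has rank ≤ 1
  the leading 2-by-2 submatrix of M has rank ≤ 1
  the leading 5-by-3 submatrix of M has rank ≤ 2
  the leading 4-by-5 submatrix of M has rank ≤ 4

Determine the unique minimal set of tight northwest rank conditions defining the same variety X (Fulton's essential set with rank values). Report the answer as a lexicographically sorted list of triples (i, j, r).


Recovering R(i,j) via the rank-extension bound from the 9 conditions:

  1 | 1 | 1 | 1 | 1 | 1
  1 | 1 | 1 | 2 | 2 | 2
  1 | 2 | 2 | 3 | 3 | 3
  1 | 2 | 2 | 3 | 4 | 4
  1 | 2 | 2 | 3 | 4 | 5
  1 | 2 | 3 | 4 | 5 | 6

so w = (1, 4, 2, 5, 6, 3).

Rothe diagram D(w) (4 cells), 2 SE-corners (essential conditions):

[(2, 3, 1), (5, 3, 2)]


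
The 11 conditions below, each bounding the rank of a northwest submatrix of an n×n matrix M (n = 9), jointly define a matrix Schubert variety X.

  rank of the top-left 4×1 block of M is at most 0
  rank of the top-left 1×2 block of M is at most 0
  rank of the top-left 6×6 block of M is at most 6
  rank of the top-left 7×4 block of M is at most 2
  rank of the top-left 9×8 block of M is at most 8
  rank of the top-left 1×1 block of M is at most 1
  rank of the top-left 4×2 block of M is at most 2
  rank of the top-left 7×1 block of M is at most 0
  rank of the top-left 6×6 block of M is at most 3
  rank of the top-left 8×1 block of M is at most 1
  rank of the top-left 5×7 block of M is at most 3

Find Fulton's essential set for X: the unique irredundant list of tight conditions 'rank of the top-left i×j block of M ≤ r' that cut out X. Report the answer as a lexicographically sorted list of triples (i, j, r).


Rank table r_w(9×9) implied by the 11 constraints:

  R[1]: 0 0 1 1 1 1 1 1 1
  R[2]: 0 1 2 2 2 2 2 2 2
  R[3]: 0 1 2 2 3 3 3 3 3
  R[4]: 0 1 2 2 3 3 3 4 4
  R[5]: 0 1 2 2 3 3 3 4 5
  R[6]: 0 1 2 2 3 3 4 5 6
  R[7]: 0 1 2 2 3 4 5 6 7
  R[8]: 1 2 3 3 4 5 6 7 8
  R[9]: 1 2 3 4 5 6 7 8 9

giving w = (3, 2, 5, 8, 9, 7, 6, 1, 4) via Δ²R.

D(w) has 18 cells with 5 SE-corners; essential set:

[(1, 2, 0), (5, 7, 3), (6, 6, 3), (7, 1, 0), (7, 4, 2)]


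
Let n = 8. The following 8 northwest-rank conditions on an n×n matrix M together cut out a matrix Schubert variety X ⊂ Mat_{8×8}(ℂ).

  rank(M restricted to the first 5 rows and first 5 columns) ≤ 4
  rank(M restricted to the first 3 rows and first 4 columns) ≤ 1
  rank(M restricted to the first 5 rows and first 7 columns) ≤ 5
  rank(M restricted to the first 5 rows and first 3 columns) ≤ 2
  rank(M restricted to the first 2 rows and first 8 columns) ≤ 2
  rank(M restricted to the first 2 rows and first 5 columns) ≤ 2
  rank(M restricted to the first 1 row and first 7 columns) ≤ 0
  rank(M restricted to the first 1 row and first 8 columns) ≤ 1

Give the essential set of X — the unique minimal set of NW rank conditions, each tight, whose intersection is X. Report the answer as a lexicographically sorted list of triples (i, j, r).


The tightest implied rank at each (i,j), from the 8 conditions:

  row 1: 0  0  0  0  0  0  0  1
  row 2: 1  1  1  1  1  1  1  2
  row 3: 1  1  1  1  2  2  2  3
  row 4: 1  2  2  2  3  3  3  4
  row 5: 1  2  2  3  4  4  4  5
  row 6: 1  2  3  4  5  5  5  6
  row 7: 1  2  3  4  5  6  6  7
  row 8: 1  2  3  4  5  6  7  8

reading off 1-entries of Δ²R: w = (8, 1, 5, 2, 4, 3, 6, 7).

D(w) has 11 cells with 3 SE-corners; essential set:

[(1, 7, 0), (3, 4, 1), (5, 3, 2)]


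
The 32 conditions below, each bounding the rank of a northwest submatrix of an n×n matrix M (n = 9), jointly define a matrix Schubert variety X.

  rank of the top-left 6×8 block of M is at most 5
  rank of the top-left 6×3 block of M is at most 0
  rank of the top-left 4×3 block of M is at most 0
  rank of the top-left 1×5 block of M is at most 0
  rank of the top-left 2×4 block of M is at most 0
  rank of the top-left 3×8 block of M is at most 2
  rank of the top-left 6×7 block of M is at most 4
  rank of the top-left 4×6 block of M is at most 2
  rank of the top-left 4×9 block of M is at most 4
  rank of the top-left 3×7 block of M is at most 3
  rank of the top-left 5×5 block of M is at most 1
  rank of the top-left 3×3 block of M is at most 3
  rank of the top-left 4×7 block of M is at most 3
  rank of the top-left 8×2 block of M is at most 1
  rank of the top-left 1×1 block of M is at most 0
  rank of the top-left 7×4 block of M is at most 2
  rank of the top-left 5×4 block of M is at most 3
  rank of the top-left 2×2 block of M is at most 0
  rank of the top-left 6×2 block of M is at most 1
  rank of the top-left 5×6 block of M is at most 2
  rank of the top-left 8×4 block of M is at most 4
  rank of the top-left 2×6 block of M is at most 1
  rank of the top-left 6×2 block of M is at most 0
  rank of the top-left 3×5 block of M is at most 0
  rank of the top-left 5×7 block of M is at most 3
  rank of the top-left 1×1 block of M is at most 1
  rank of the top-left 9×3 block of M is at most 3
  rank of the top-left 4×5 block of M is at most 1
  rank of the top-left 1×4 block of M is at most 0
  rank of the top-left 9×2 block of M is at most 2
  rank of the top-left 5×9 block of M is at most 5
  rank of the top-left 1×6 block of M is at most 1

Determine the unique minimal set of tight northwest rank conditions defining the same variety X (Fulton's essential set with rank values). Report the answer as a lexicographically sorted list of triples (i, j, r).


Reconstructing r_w from the 32 given conditions:

  row 1: 0 | 0 | 0 | 0 | 0 | 1 | 1 | 1 | 1
  row 2: 0 | 0 | 0 | 0 | 0 | 1 | 2 | 2 | 2
  row 3: 0 | 0 | 0 | 0 | 0 | 1 | 2 | 2 | 3
  row 4: 0 | 0 | 0 | 1 | 1 | 2 | 3 | 3 | 4
  row 5: 0 | 0 | 0 | 1 | 1 | 2 | 3 | 4 | 5
  row 6: 0 | 0 | 0 | 1 | 2 | 3 | 4 | 5 | 6
  row 7: 1 | 1 | 1 | 2 | 3 | 4 | 5 | 6 | 7
  row 8: 1 | 1 | 2 | 3 | 4 | 5 | 6 | 7 | 8
  row 9: 1 | 2 | 3 | 4 | 5 | 6 | 7 | 8 | 9

so w = (6, 7, 9, 4, 8, 5, 1, 3, 2).

Fulton essential set (5 of the 27 Rothe cells):

[(3, 5, 0), (3, 8, 2), (5, 5, 1), (6, 3, 0), (8, 2, 1)]


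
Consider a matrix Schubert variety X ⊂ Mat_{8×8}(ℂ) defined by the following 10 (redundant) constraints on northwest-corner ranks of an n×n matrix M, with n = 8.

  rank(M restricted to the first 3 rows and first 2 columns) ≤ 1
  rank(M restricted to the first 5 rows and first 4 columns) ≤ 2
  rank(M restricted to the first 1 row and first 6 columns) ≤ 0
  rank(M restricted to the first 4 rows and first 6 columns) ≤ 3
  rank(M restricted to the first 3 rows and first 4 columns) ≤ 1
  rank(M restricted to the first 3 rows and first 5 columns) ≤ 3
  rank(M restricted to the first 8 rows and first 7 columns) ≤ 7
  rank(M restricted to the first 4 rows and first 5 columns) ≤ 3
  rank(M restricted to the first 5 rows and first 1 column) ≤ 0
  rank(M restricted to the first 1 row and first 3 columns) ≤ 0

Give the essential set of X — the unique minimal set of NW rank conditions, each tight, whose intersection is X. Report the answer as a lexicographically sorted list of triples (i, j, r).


Propagating the 10 rank bounds to every northwest block:

  R[1]: 0, 0, 0, 0, 0, 0, 1, 1
  R[2]: 0, 1, 1, 1, 1, 1, 2, 2
  R[3]: 0, 1, 1, 1, 2, 2, 3, 3
  R[4]: 0, 1, 2, 2, 3, 3, 4, 4
  R[5]: 0, 1, 2, 2, 3, 4, 5, 5
  R[6]: 1, 2, 3, 3, 4, 5, 6, 6
  R[7]: 1, 2, 3, 4, 5, 6, 7, 7
  R[8]: 1, 2, 3, 4, 5, 6, 7, 8

so w = (7, 2, 5, 3, 6, 1, 4, 8).

Rothe diagram D(w) (13 cells), 4 SE-corners (essential conditions):

[(1, 6, 0), (3, 4, 1), (5, 1, 0), (5, 4, 2)]


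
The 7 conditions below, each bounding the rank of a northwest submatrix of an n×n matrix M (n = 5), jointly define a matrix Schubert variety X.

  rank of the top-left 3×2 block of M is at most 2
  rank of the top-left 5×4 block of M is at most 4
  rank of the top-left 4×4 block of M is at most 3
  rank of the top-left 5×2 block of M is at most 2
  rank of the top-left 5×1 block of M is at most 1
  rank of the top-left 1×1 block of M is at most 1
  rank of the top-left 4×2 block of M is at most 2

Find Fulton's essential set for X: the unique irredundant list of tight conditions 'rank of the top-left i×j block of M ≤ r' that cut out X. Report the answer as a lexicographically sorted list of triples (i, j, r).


Propagating the 7 rank bounds to every northwest block:

  row 1: 1 1 1 1 1
  row 2: 1 2 2 2 2
  row 3: 1 2 3 3 3
  row 4: 1 2 3 3 4
  row 5: 1 2 3 4 5

the unique w with this rank table is (1, 2, 3, 5, 4).

D(w) has 1 cell with 1 SE-corner; essential set:

[(4, 4, 3)]


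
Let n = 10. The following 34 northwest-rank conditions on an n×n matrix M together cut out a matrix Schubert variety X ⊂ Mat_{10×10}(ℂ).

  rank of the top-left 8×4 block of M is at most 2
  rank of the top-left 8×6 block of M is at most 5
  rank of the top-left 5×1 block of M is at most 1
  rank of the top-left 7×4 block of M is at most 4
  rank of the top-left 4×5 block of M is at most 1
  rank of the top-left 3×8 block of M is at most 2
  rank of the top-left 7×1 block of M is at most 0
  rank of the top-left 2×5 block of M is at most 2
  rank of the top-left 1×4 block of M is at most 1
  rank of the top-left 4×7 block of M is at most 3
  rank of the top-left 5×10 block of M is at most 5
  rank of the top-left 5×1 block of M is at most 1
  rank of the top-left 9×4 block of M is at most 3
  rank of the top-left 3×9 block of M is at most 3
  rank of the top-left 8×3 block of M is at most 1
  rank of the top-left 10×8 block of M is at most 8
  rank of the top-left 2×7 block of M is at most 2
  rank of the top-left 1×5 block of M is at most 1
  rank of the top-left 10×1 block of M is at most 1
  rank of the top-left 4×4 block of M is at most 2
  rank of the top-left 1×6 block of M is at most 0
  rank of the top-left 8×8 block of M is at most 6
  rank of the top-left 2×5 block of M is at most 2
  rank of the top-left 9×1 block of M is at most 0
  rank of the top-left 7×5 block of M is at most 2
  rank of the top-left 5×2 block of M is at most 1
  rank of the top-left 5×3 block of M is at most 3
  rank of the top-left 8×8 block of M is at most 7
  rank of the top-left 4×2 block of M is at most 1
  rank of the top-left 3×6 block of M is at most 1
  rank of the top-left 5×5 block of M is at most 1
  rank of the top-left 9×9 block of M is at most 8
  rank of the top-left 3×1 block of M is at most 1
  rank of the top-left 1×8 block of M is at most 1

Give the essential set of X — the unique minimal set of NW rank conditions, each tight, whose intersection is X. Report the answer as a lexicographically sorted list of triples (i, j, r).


The tightest implied rank at each (i,j), from the 34 conditions:

  0 0 0 0 0 0 1 1 1 1
  0 1 1 1 1 1 2 2 2 2
  0 1 1 1 1 1 2 2 3 3
  0 1 1 1 1 2 3 3 4 4
  0 1 1 1 1 2 3 4 5 5
  0 1 1 2 2 3 4 5 6 6
  0 1 1 2 2 3 4 5 6 7
  0 1 1 2 3 4 5 6 7 8
  0 1 2 3 4 5 6 7 8 9
  1 2 3 4 5 6 7 8 9 10

so w = (7, 2, 9, 6, 8, 4, 10, 5, 3, 1).

D(w) has 29 cells with 7 SE-corners; essential set:

[(1, 6, 0), (3, 6, 1), (3, 8, 2), (5, 5, 1), (7, 5, 2), (8, 3, 1), (9, 1, 0)]


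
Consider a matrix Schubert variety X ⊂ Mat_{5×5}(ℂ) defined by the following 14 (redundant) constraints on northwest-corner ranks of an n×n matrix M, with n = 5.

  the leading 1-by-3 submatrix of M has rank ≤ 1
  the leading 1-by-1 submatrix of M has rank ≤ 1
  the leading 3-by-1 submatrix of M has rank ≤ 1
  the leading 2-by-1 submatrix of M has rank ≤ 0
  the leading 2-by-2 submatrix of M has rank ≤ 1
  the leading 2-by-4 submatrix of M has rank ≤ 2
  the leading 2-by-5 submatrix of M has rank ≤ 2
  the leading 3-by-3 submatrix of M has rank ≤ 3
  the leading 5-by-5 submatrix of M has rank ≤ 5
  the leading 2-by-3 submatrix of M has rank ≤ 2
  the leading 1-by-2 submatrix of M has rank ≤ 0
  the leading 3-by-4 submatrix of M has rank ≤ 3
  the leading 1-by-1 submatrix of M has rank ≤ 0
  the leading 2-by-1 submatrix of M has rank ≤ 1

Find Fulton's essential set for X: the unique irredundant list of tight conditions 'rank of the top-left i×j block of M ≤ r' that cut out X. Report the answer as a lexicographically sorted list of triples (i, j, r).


Recovering R(i,j) via the rank-extension bound from the 14 conditions:

  R[1]: 0 | 0 | 1 | 1 | 1
  R[2]: 0 | 1 | 2 | 2 | 2
  R[3]: 1 | 2 | 3 | 3 | 3
  R[4]: 1 | 2 | 3 | 4 | 4
  R[5]: 1 | 2 | 3 | 4 | 5

reading off 1-entries of Δ²R: w = (3, 2, 1, 4, 5).

|D(w)|=3, |Ess(w)|=2:

[(1, 2, 0), (2, 1, 0)]


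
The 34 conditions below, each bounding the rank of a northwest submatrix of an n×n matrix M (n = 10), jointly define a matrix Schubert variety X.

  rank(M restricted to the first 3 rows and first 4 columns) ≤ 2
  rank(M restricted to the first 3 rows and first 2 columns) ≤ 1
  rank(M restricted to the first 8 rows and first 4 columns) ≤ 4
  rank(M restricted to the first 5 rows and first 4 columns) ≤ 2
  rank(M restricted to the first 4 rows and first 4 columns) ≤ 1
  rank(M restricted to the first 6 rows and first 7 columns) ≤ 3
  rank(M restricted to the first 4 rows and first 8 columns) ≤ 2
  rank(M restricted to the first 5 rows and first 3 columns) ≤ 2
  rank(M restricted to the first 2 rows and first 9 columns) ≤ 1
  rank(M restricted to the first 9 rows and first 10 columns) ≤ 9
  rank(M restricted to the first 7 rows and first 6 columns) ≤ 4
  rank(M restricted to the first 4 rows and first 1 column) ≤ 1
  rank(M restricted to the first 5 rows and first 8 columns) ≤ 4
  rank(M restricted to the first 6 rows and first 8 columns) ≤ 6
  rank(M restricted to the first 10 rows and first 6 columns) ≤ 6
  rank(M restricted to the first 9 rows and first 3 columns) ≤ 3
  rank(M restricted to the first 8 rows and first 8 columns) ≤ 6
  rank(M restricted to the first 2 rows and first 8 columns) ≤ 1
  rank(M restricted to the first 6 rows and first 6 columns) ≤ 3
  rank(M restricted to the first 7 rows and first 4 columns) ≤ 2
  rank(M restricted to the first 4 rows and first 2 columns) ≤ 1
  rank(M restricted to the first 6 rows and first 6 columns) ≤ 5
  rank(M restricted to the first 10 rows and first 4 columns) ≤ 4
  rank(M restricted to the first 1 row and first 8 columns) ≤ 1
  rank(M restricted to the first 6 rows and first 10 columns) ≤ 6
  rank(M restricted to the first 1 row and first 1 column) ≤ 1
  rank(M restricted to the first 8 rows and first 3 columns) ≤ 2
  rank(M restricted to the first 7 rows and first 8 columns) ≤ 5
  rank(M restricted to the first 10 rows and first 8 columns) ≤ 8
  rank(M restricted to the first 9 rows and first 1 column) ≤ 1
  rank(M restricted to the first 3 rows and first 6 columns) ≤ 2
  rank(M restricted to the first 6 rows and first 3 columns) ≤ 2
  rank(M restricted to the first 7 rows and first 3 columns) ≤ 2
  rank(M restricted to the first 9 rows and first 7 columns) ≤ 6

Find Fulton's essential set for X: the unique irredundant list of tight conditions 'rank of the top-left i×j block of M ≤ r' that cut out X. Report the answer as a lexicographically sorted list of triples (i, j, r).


The tightest implied rank at each (i,j), from the 34 conditions:

  R[1]: 1  1  1  1  1  1  1  1  1  1
  R[2]: 1  1  1  1  1  1  1  1  1  2
  R[3]: 1  1  1  1  2  2  2  2  2  3
  R[4]: 1  1  1  1  2  2  2  2  3  4
  R[5]: 1  2  2  2  3  3  3  3  4  5
  R[6]: 1  2  2  2  3  3  3  4  5  6
  R[7]: 1  2  2  2  3  4  4  5  6  7
  R[8]: 1  2  2  3  4  5  5  6  7  8
  R[9]: 1  2  3  4  5  6  6  7  8  9
  R[10]: 1  2  3  4  5  6  7  8  9  10

so w = (1, 10, 5, 9, 2, 8, 6, 4, 3, 7).

D(w) has 24 cells with 6 SE-corners; essential set:

[(2, 9, 1), (4, 4, 1), (4, 8, 2), (6, 7, 3), (7, 4, 2), (8, 3, 2)]


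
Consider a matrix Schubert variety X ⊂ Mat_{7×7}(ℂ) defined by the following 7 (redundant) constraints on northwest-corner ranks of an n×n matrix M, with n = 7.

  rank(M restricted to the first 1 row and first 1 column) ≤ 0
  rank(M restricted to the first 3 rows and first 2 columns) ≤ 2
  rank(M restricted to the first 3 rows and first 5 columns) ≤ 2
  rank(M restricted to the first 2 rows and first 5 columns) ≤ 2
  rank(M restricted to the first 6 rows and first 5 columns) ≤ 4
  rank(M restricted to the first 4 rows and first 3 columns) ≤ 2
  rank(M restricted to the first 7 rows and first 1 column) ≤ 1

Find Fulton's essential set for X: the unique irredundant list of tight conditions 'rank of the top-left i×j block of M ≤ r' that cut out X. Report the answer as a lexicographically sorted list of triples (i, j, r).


Computing R[i][j] = min implied NW-rank bound (n=7, 7 conditions):

  row 1: 0 1 1 1 1 1 1
  row 2: 1 2 2 2 2 2 2
  row 3: 1 2 2 2 2 3 3
  row 4: 1 2 2 3 3 4 4
  row 5: 1 2 3 4 4 5 5
  row 6: 1 2 3 4 4 5 6
  row 7: 1 2 3 4 5 6 7

reading off 1-entries of Δ²R: w = (2, 1, 6, 4, 3, 7, 5).

Rothe diagram D(w) (6 cells), 4 SE-corners (essential conditions):

[(1, 1, 0), (3, 5, 2), (4, 3, 2), (6, 5, 4)]
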